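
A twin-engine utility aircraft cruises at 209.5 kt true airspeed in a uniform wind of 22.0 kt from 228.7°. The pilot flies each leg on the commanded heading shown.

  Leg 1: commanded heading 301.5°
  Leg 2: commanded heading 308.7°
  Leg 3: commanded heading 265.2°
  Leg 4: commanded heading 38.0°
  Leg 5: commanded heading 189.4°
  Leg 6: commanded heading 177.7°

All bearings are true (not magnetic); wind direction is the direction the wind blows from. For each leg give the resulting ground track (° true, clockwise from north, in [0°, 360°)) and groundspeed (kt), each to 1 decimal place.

Leg 1: track=307.4°, groundspeed=204.1 kt
Leg 2: track=314.7°, groundspeed=206.8 kt
Leg 3: track=269.1°, groundspeed=192.3 kt
Leg 4: track=39.0°, groundspeed=231.2 kt
Leg 5: track=185.3°, groundspeed=193.0 kt
Leg 6: track=172.7°, groundspeed=196.4 kt

Leg 1: heading 301.5°; drift +5.9° → track 307.4°, groundspeed 204.1 kt
Leg 2: heading 308.7°; drift +6.0° → track 314.7°, groundspeed 206.8 kt
Leg 3: heading 265.2°; drift +3.9° → track 269.1°, groundspeed 192.3 kt
Leg 4: heading 38.0°; drift +1.0° → track 39.0°, groundspeed 231.2 kt
Leg 5: heading 189.4°; drift -4.1° → track 185.3°, groundspeed 193.0 kt
Leg 6: heading 177.7°; drift -5.0° → track 172.7°, groundspeed 196.4 kt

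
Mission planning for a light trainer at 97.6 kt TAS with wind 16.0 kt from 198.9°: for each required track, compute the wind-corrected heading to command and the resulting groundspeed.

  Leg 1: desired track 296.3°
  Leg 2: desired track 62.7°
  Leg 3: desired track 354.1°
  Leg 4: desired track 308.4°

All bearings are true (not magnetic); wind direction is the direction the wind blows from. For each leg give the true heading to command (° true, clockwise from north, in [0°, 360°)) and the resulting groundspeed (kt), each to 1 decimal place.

Leg 1: desired track 296.3°; wind correction -9.4° → command heading 286.9°, groundspeed 98.4 kt
Leg 2: desired track 62.7°; wind correction +6.5° → command heading 69.2°, groundspeed 108.5 kt
Leg 3: desired track 354.1°; wind correction -3.9° → command heading 350.2°, groundspeed 111.9 kt
Leg 4: desired track 308.4°; wind correction -8.9° → command heading 299.5°, groundspeed 101.8 kt

Leg 1: heading=286.9°, groundspeed=98.4 kt
Leg 2: heading=69.2°, groundspeed=108.5 kt
Leg 3: heading=350.2°, groundspeed=111.9 kt
Leg 4: heading=299.5°, groundspeed=101.8 kt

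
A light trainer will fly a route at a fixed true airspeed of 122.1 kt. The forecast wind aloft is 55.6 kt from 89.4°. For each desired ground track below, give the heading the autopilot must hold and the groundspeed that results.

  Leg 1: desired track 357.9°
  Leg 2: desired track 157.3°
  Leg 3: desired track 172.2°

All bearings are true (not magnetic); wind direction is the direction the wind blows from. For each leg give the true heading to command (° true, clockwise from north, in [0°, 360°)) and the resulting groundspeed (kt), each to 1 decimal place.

Leg 1: desired track 357.9°; wind correction +27.1° → command heading 25.0°, groundspeed 110.2 kt
Leg 2: desired track 157.3°; wind correction -25.0° → command heading 132.3°, groundspeed 89.8 kt
Leg 3: desired track 172.2°; wind correction -26.9° → command heading 145.3°, groundspeed 102.0 kt

Leg 1: heading=25.0°, groundspeed=110.2 kt
Leg 2: heading=132.3°, groundspeed=89.8 kt
Leg 3: heading=145.3°, groundspeed=102.0 kt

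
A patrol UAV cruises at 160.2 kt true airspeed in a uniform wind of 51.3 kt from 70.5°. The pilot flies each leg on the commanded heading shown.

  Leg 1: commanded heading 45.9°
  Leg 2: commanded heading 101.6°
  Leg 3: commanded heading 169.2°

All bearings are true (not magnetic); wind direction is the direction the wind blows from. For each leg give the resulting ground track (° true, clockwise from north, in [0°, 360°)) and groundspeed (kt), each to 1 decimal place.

Leg 1: heading 45.9°; drift -10.7° → track 35.2°, groundspeed 115.5 kt
Leg 2: heading 101.6°; drift +12.8° → track 114.4°, groundspeed 119.3 kt
Leg 3: heading 169.2°; drift +16.8° → track 186.0°, groundspeed 175.4 kt

Leg 1: track=35.2°, groundspeed=115.5 kt
Leg 2: track=114.4°, groundspeed=119.3 kt
Leg 3: track=186.0°, groundspeed=175.4 kt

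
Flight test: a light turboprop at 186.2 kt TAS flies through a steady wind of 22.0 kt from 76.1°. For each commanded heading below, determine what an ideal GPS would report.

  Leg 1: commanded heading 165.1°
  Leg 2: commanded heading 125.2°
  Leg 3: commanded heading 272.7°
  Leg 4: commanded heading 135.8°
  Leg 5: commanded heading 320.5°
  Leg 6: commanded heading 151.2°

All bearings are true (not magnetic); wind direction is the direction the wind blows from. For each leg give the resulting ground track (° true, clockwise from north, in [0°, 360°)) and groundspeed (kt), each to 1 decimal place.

Leg 1: track=171.9°, groundspeed=187.1 kt
Leg 2: track=130.7°, groundspeed=172.6 kt
Leg 3: track=271.0°, groundspeed=207.4 kt
Leg 4: track=142.0°, groundspeed=176.1 kt
Leg 5: track=314.7°, groundspeed=196.7 kt
Leg 6: track=157.9°, groundspeed=181.8 kt

Leg 1: heading 165.1°; drift +6.8° → track 171.9°, groundspeed 187.1 kt
Leg 2: heading 125.2°; drift +5.5° → track 130.7°, groundspeed 172.6 kt
Leg 3: heading 272.7°; drift -1.7° → track 271.0°, groundspeed 207.4 kt
Leg 4: heading 135.8°; drift +6.2° → track 142.0°, groundspeed 176.1 kt
Leg 5: heading 320.5°; drift -5.8° → track 314.7°, groundspeed 196.7 kt
Leg 6: heading 151.2°; drift +6.7° → track 157.9°, groundspeed 181.8 kt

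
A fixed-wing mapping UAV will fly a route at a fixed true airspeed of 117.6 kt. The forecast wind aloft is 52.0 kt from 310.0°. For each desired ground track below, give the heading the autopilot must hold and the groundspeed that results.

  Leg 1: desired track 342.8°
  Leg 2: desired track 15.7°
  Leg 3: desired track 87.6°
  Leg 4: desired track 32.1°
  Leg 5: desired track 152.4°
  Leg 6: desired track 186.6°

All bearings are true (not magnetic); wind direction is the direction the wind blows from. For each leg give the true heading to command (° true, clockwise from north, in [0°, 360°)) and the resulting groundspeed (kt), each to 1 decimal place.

Leg 1: desired track 342.8°; wind correction -13.9° → command heading 328.9°, groundspeed 70.5 kt
Leg 2: desired track 15.7°; wind correction -23.8° → command heading 351.9°, groundspeed 86.2 kt
Leg 3: desired track 87.6°; wind correction -17.3° → command heading 70.3°, groundspeed 150.7 kt
Leg 4: desired track 32.1°; wind correction -26.0° → command heading 6.1°, groundspeed 98.6 kt
Leg 5: desired track 152.4°; wind correction +9.7° → command heading 162.1°, groundspeed 164.0 kt
Leg 6: desired track 186.6°; wind correction +21.7° → command heading 208.3°, groundspeed 137.9 kt

Leg 1: heading=328.9°, groundspeed=70.5 kt
Leg 2: heading=351.9°, groundspeed=86.2 kt
Leg 3: heading=70.3°, groundspeed=150.7 kt
Leg 4: heading=6.1°, groundspeed=98.6 kt
Leg 5: heading=162.1°, groundspeed=164.0 kt
Leg 6: heading=208.3°, groundspeed=137.9 kt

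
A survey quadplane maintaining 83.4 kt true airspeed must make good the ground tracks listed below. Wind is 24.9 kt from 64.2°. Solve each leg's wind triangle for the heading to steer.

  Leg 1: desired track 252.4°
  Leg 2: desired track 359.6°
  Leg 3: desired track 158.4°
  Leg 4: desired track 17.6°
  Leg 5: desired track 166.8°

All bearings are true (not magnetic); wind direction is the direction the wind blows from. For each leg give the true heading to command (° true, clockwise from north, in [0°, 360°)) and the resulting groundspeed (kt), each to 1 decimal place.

Leg 1: desired track 252.4°; wind correction +2.4° → command heading 254.8°, groundspeed 108.0 kt
Leg 2: desired track 359.6°; wind correction +15.6° → command heading 15.2°, groundspeed 69.6 kt
Leg 3: desired track 158.4°; wind correction -17.3° → command heading 141.1°, groundspeed 81.4 kt
Leg 4: desired track 17.6°; wind correction +12.5° → command heading 30.1°, groundspeed 64.3 kt
Leg 5: desired track 166.8°; wind correction -16.9° → command heading 149.9°, groundspeed 85.2 kt

Leg 1: heading=254.8°, groundspeed=108.0 kt
Leg 2: heading=15.2°, groundspeed=69.6 kt
Leg 3: heading=141.1°, groundspeed=81.4 kt
Leg 4: heading=30.1°, groundspeed=64.3 kt
Leg 5: heading=149.9°, groundspeed=85.2 kt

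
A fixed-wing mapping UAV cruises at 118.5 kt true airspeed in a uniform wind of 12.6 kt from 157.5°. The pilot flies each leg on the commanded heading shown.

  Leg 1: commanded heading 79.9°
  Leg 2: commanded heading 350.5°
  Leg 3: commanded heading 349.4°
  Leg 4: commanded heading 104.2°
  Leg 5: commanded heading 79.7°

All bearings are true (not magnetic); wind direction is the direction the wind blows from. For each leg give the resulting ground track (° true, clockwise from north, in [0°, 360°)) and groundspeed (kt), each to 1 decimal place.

Leg 1: heading 79.9°; drift -6.1° → track 73.8°, groundspeed 116.4 kt
Leg 2: heading 350.5°; drift -1.2° → track 349.3°, groundspeed 130.8 kt
Leg 3: heading 349.4°; drift -1.1° → track 348.3°, groundspeed 130.9 kt
Leg 4: heading 104.2°; drift -5.2° → track 99.0°, groundspeed 111.4 kt
Leg 5: heading 79.7°; drift -6.1° → track 73.6°, groundspeed 116.5 kt

Leg 1: track=73.8°, groundspeed=116.4 kt
Leg 2: track=349.3°, groundspeed=130.8 kt
Leg 3: track=348.3°, groundspeed=130.9 kt
Leg 4: track=99.0°, groundspeed=111.4 kt
Leg 5: track=73.6°, groundspeed=116.5 kt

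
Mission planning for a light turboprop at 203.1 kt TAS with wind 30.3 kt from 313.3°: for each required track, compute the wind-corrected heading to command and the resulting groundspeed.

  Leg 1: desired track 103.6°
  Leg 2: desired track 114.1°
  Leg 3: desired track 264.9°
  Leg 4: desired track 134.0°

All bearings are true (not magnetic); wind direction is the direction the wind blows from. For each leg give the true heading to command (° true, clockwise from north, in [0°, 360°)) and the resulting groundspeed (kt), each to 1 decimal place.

Leg 1: heading=99.4°, groundspeed=228.9 kt
Leg 2: heading=111.3°, groundspeed=231.5 kt
Leg 3: heading=271.3°, groundspeed=181.7 kt
Leg 4: heading=134.1°, groundspeed=233.4 kt

Leg 1: desired track 103.6°; wind correction -4.2° → command heading 99.4°, groundspeed 228.9 kt
Leg 2: desired track 114.1°; wind correction -2.8° → command heading 111.3°, groundspeed 231.5 kt
Leg 3: desired track 264.9°; wind correction +6.4° → command heading 271.3°, groundspeed 181.7 kt
Leg 4: desired track 134.0°; wind correction +0.1° → command heading 134.1°, groundspeed 233.4 kt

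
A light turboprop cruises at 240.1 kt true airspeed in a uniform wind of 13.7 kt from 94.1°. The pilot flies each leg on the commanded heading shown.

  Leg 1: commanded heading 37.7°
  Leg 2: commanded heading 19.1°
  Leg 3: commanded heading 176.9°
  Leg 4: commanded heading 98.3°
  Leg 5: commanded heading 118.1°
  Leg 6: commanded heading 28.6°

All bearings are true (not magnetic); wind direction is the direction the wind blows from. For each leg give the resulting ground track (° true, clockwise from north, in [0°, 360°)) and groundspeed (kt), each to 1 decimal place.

Leg 1: track=34.9°, groundspeed=232.8 kt
Leg 2: track=15.9°, groundspeed=236.9 kt
Leg 3: track=180.2°, groundspeed=238.8 kt
Leg 4: track=98.6°, groundspeed=226.4 kt
Leg 5: track=119.5°, groundspeed=227.7 kt
Leg 6: track=25.6°, groundspeed=234.7 kt

Leg 1: heading 37.7°; drift -2.8° → track 34.9°, groundspeed 232.8 kt
Leg 2: heading 19.1°; drift -3.2° → track 15.9°, groundspeed 236.9 kt
Leg 3: heading 176.9°; drift +3.3° → track 180.2°, groundspeed 238.8 kt
Leg 4: heading 98.3°; drift +0.3° → track 98.6°, groundspeed 226.4 kt
Leg 5: heading 118.1°; drift +1.4° → track 119.5°, groundspeed 227.7 kt
Leg 6: heading 28.6°; drift -3.0° → track 25.6°, groundspeed 234.7 kt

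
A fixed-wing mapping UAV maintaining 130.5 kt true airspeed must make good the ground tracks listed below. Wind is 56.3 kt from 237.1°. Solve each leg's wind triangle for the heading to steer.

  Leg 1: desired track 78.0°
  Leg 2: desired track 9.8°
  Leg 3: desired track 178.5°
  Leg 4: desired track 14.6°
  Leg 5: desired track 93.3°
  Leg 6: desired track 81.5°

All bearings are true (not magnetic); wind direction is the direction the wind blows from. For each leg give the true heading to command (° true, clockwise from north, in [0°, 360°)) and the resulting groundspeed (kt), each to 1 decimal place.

Leg 1: desired track 78.0°; wind correction +8.9° → command heading 86.9°, groundspeed 181.5 kt
Leg 2: desired track 9.8°; wind correction -18.5° → command heading 351.3°, groundspeed 161.9 kt
Leg 3: desired track 178.5°; wind correction +21.6° → command heading 200.1°, groundspeed 92.0 kt
Leg 4: desired track 14.6°; wind correction -16.9° → command heading 357.7°, groundspeed 166.3 kt
Leg 5: desired track 93.3°; wind correction +14.8° → command heading 108.1°, groundspeed 171.6 kt
Leg 6: desired track 81.5°; wind correction +10.3° → command heading 91.8°, groundspeed 179.7 kt

Leg 1: heading=86.9°, groundspeed=181.5 kt
Leg 2: heading=351.3°, groundspeed=161.9 kt
Leg 3: heading=200.1°, groundspeed=92.0 kt
Leg 4: heading=357.7°, groundspeed=166.3 kt
Leg 5: heading=108.1°, groundspeed=171.6 kt
Leg 6: heading=91.8°, groundspeed=179.7 kt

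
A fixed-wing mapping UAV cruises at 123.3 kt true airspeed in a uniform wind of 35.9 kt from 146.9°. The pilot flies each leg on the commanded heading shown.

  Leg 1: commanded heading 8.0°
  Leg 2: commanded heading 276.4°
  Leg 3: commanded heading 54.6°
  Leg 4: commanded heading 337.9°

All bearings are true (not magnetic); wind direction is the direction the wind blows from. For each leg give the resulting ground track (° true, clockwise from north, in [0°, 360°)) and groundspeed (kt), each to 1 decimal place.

Leg 1: track=359.1°, groundspeed=152.2 kt
Leg 2: track=287.1°, groundspeed=148.7 kt
Leg 3: track=38.6°, groundspeed=129.8 kt
Leg 4: track=335.4°, groundspeed=158.7 kt

Leg 1: heading 8.0°; drift -8.9° → track 359.1°, groundspeed 152.2 kt
Leg 2: heading 276.4°; drift +10.7° → track 287.1°, groundspeed 148.7 kt
Leg 3: heading 54.6°; drift -16.0° → track 38.6°, groundspeed 129.8 kt
Leg 4: heading 337.9°; drift -2.5° → track 335.4°, groundspeed 158.7 kt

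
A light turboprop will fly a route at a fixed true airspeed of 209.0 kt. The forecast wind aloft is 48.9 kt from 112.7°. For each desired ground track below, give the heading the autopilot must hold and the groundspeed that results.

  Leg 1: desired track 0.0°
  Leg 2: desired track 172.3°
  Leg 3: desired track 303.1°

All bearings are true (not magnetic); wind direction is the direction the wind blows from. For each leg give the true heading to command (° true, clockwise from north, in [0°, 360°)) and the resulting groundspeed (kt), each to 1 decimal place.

Leg 1: desired track 0.0°; wind correction +12.5° → command heading 12.5°, groundspeed 222.9 kt
Leg 2: desired track 172.3°; wind correction -11.6° → command heading 160.7°, groundspeed 180.0 kt
Leg 3: desired track 303.1°; wind correction +2.4° → command heading 305.5°, groundspeed 256.9 kt

Leg 1: heading=12.5°, groundspeed=222.9 kt
Leg 2: heading=160.7°, groundspeed=180.0 kt
Leg 3: heading=305.5°, groundspeed=256.9 kt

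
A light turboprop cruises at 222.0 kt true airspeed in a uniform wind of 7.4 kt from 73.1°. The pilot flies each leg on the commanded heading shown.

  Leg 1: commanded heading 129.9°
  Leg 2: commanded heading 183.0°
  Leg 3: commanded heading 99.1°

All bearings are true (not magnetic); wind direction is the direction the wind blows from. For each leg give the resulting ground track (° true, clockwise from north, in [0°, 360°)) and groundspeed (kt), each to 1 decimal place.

Leg 1: heading 129.9°; drift +1.6° → track 131.5°, groundspeed 218.0 kt
Leg 2: heading 183.0°; drift +1.8° → track 184.8°, groundspeed 224.6 kt
Leg 3: heading 99.1°; drift +0.9° → track 100.0°, groundspeed 215.4 kt

Leg 1: track=131.5°, groundspeed=218.0 kt
Leg 2: track=184.8°, groundspeed=224.6 kt
Leg 3: track=100.0°, groundspeed=215.4 kt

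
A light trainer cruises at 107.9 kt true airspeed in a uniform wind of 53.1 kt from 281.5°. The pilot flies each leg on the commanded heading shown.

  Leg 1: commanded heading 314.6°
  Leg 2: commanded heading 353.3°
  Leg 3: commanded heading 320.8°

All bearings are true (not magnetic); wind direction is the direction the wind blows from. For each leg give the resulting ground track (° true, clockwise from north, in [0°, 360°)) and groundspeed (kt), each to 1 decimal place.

Leg 1: heading 314.6°; drift +24.6° → track 339.2°, groundspeed 69.7 kt
Leg 2: heading 353.3°; drift +28.9° → track 22.2°, groundspeed 104.3 kt
Leg 3: heading 320.8°; drift +26.7° → track 347.5°, groundspeed 74.8 kt

Leg 1: track=339.2°, groundspeed=69.7 kt
Leg 2: track=22.2°, groundspeed=104.3 kt
Leg 3: track=347.5°, groundspeed=74.8 kt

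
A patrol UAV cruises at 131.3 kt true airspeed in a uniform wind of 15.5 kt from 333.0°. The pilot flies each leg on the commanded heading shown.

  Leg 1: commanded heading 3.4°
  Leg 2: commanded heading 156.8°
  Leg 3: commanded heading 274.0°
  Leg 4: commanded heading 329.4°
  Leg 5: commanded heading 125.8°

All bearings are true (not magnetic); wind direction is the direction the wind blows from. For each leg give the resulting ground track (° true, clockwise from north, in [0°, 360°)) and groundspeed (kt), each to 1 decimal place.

Leg 1: track=7.2°, groundspeed=118.2 kt
Leg 2: track=156.4°, groundspeed=146.8 kt
Leg 3: track=267.9°, groundspeed=124.0 kt
Leg 4: track=328.9°, groundspeed=115.8 kt
Leg 5: track=128.6°, groundspeed=145.3 kt

Leg 1: heading 3.4°; drift +3.8° → track 7.2°, groundspeed 118.2 kt
Leg 2: heading 156.8°; drift -0.4° → track 156.4°, groundspeed 146.8 kt
Leg 3: heading 274.0°; drift -6.1° → track 267.9°, groundspeed 124.0 kt
Leg 4: heading 329.4°; drift -0.5° → track 328.9°, groundspeed 115.8 kt
Leg 5: heading 125.8°; drift +2.8° → track 128.6°, groundspeed 145.3 kt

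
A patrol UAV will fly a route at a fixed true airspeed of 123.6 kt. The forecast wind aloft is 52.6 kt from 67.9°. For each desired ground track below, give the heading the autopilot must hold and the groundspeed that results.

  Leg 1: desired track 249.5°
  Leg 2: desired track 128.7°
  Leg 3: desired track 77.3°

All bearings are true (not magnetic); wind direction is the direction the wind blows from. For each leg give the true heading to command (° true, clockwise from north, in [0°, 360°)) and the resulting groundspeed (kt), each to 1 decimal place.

Leg 1: heading=250.2°, groundspeed=176.2 kt
Leg 2: heading=106.9°, groundspeed=89.1 kt
Leg 3: heading=73.3°, groundspeed=71.4 kt

Leg 1: desired track 249.5°; wind correction +0.7° → command heading 250.2°, groundspeed 176.2 kt
Leg 2: desired track 128.7°; wind correction -21.8° → command heading 106.9°, groundspeed 89.1 kt
Leg 3: desired track 77.3°; wind correction -4.0° → command heading 73.3°, groundspeed 71.4 kt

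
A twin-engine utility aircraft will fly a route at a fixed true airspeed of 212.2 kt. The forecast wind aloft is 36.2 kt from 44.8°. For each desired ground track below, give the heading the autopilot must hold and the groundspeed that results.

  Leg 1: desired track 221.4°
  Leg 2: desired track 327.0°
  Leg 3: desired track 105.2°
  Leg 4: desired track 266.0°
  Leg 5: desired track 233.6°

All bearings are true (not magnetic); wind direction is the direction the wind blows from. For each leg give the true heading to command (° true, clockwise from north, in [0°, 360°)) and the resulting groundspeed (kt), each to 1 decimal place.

Leg 1: desired track 221.4°; wind correction -0.6° → command heading 220.8°, groundspeed 248.3 kt
Leg 2: desired track 327.0°; wind correction +9.6° → command heading 336.6°, groundspeed 201.6 kt
Leg 3: desired track 105.2°; wind correction -8.5° → command heading 96.7°, groundspeed 192.0 kt
Leg 4: desired track 266.0°; wind correction +6.5° → command heading 272.5°, groundspeed 238.1 kt
Leg 5: desired track 233.6°; wind correction +1.5° → command heading 235.1°, groundspeed 247.9 kt

Leg 1: heading=220.8°, groundspeed=248.3 kt
Leg 2: heading=336.6°, groundspeed=201.6 kt
Leg 3: heading=96.7°, groundspeed=192.0 kt
Leg 4: heading=272.5°, groundspeed=238.1 kt
Leg 5: heading=235.1°, groundspeed=247.9 kt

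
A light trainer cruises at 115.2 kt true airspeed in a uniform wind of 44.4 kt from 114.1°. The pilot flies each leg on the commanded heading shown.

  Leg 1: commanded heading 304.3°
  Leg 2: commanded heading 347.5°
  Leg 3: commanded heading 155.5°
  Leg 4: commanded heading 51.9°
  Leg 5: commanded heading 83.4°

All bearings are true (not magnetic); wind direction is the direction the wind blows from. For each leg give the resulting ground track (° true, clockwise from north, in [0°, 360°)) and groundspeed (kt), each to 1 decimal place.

Leg 1: track=301.5°, groundspeed=159.1 kt
Leg 2: track=333.4°, groundspeed=146.1 kt
Leg 3: track=175.2°, groundspeed=87.0 kt
Leg 4: track=29.3°, groundspeed=102.3 kt
Leg 5: track=67.0°, groundspeed=80.3 kt

Leg 1: heading 304.3°; drift -2.8° → track 301.5°, groundspeed 159.1 kt
Leg 2: heading 347.5°; drift -14.1° → track 333.4°, groundspeed 146.1 kt
Leg 3: heading 155.5°; drift +19.7° → track 175.2°, groundspeed 87.0 kt
Leg 4: heading 51.9°; drift -22.6° → track 29.3°, groundspeed 102.3 kt
Leg 5: heading 83.4°; drift -16.4° → track 67.0°, groundspeed 80.3 kt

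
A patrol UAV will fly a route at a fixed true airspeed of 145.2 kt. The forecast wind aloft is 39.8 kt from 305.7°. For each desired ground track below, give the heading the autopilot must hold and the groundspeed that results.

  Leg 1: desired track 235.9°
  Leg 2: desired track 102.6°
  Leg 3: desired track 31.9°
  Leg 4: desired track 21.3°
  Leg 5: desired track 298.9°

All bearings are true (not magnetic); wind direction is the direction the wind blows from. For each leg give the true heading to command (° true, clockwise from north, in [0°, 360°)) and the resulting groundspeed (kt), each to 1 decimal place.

Leg 1: heading=250.8°, groundspeed=126.6 kt
Leg 2: heading=96.4°, groundspeed=181.0 kt
Leg 3: heading=16.0°, groundspeed=137.0 kt
Leg 4: heading=5.9°, groundspeed=130.1 kt
Leg 5: heading=300.8°, groundspeed=105.6 kt

Leg 1: desired track 235.9°; wind correction +14.9° → command heading 250.8°, groundspeed 126.6 kt
Leg 2: desired track 102.6°; wind correction -6.2° → command heading 96.4°, groundspeed 181.0 kt
Leg 3: desired track 31.9°; wind correction -15.9° → command heading 16.0°, groundspeed 137.0 kt
Leg 4: desired track 21.3°; wind correction -15.4° → command heading 5.9°, groundspeed 130.1 kt
Leg 5: desired track 298.9°; wind correction +1.9° → command heading 300.8°, groundspeed 105.6 kt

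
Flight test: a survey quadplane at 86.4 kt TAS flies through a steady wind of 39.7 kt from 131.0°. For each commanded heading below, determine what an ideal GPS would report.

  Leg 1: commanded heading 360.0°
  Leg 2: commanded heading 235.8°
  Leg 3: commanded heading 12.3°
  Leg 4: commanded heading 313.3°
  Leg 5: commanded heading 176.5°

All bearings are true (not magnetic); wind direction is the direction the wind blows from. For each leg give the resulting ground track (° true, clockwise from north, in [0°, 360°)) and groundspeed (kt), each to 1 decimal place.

Leg 1: track=345.1°, groundspeed=116.4 kt
Leg 2: track=257.5°, groundspeed=103.9 kt
Leg 3: track=354.0°, groundspeed=111.1 kt
Leg 4: track=312.6°, groundspeed=126.1 kt
Leg 5: track=202.3°, groundspeed=65.1 kt

Leg 1: heading 360.0°; drift -14.9° → track 345.1°, groundspeed 116.4 kt
Leg 2: heading 235.8°; drift +21.7° → track 257.5°, groundspeed 103.9 kt
Leg 3: heading 12.3°; drift -18.3° → track 354.0°, groundspeed 111.1 kt
Leg 4: heading 313.3°; drift -0.7° → track 312.6°, groundspeed 126.1 kt
Leg 5: heading 176.5°; drift +25.8° → track 202.3°, groundspeed 65.1 kt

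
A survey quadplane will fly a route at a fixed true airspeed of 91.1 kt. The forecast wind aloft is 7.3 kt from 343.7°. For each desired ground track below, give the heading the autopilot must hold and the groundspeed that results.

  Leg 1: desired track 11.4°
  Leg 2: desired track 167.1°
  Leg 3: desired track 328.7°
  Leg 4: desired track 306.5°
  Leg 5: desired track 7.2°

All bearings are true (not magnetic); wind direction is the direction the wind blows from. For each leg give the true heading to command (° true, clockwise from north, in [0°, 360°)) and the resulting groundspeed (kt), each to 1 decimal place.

Leg 1: desired track 11.4°; wind correction -2.1° → command heading 9.3°, groundspeed 84.6 kt
Leg 2: desired track 167.1°; wind correction +0.3° → command heading 167.4°, groundspeed 98.4 kt
Leg 3: desired track 328.7°; wind correction +1.2° → command heading 329.9°, groundspeed 84.0 kt
Leg 4: desired track 306.5°; wind correction +2.8° → command heading 309.3°, groundspeed 85.2 kt
Leg 5: desired track 7.2°; wind correction -1.8° → command heading 5.4°, groundspeed 84.4 kt

Leg 1: heading=9.3°, groundspeed=84.6 kt
Leg 2: heading=167.4°, groundspeed=98.4 kt
Leg 3: heading=329.9°, groundspeed=84.0 kt
Leg 4: heading=309.3°, groundspeed=85.2 kt
Leg 5: heading=5.4°, groundspeed=84.4 kt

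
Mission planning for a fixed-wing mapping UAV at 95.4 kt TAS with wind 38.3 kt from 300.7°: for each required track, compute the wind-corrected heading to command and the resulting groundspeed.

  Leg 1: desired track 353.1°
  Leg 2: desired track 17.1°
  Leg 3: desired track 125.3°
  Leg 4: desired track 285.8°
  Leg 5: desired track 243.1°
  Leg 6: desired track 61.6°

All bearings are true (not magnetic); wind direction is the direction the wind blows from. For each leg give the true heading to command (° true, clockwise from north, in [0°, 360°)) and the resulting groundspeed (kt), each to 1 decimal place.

Leg 1: heading=334.6°, groundspeed=67.1 kt
Leg 2: heading=354.1°, groundspeed=78.8 kt
Leg 3: heading=127.1°, groundspeed=133.5 kt
Leg 4: heading=291.7°, groundspeed=57.9 kt
Leg 5: heading=262.9°, groundspeed=69.2 kt
Leg 6: heading=41.4°, groundspeed=109.2 kt

Leg 1: desired track 353.1°; wind correction -18.5° → command heading 334.6°, groundspeed 67.1 kt
Leg 2: desired track 17.1°; wind correction -23.0° → command heading 354.1°, groundspeed 78.8 kt
Leg 3: desired track 125.3°; wind correction +1.8° → command heading 127.1°, groundspeed 133.5 kt
Leg 4: desired track 285.8°; wind correction +5.9° → command heading 291.7°, groundspeed 57.9 kt
Leg 5: desired track 243.1°; wind correction +19.8° → command heading 262.9°, groundspeed 69.2 kt
Leg 6: desired track 61.6°; wind correction -20.2° → command heading 41.4°, groundspeed 109.2 kt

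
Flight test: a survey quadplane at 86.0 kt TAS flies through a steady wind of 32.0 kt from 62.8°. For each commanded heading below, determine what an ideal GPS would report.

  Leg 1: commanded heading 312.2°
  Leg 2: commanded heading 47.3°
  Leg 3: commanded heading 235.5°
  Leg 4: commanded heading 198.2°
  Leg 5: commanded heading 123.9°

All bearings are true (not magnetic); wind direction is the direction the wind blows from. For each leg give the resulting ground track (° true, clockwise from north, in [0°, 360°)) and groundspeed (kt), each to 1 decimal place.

Leg 1: heading 312.2°; drift -17.1° → track 295.1°, groundspeed 101.8 kt
Leg 2: heading 47.3°; drift -8.8° → track 38.5°, groundspeed 55.8 kt
Leg 3: heading 235.5°; drift +2.0° → track 237.5°, groundspeed 117.8 kt
Leg 4: heading 198.2°; drift +11.7° → track 209.9°, groundspeed 111.1 kt
Leg 5: heading 123.9°; drift +21.7° → track 145.6°, groundspeed 75.9 kt

Leg 1: track=295.1°, groundspeed=101.8 kt
Leg 2: track=38.5°, groundspeed=55.8 kt
Leg 3: track=237.5°, groundspeed=117.8 kt
Leg 4: track=209.9°, groundspeed=111.1 kt
Leg 5: track=145.6°, groundspeed=75.9 kt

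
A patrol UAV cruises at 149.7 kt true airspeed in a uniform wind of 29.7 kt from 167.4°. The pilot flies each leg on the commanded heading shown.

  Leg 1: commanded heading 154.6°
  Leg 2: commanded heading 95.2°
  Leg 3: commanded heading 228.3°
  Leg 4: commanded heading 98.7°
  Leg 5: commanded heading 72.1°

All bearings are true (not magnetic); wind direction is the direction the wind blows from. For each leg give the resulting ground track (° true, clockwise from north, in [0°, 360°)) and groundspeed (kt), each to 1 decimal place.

Leg 1: heading 154.6°; drift -3.1° → track 151.5°, groundspeed 120.9 kt
Leg 2: heading 95.2°; drift -11.4° → track 83.8°, groundspeed 143.4 kt
Leg 3: heading 228.3°; drift +10.9° → track 239.2°, groundspeed 137.7 kt
Leg 4: heading 98.7°; drift -11.3° → track 87.4°, groundspeed 141.6 kt
Leg 5: heading 72.1°; drift -11.0° → track 61.1°, groundspeed 155.3 kt

Leg 1: track=151.5°, groundspeed=120.9 kt
Leg 2: track=83.8°, groundspeed=143.4 kt
Leg 3: track=239.2°, groundspeed=137.7 kt
Leg 4: track=87.4°, groundspeed=141.6 kt
Leg 5: track=61.1°, groundspeed=155.3 kt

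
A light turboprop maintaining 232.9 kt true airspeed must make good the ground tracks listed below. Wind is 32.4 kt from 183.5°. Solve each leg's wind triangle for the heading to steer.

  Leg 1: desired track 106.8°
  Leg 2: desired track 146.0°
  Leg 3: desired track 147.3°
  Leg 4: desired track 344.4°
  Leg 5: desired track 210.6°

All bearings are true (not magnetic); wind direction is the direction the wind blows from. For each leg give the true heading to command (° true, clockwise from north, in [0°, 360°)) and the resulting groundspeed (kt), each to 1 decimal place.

Leg 1: heading=114.6°, groundspeed=223.3 kt
Leg 2: heading=150.9°, groundspeed=206.4 kt
Leg 3: heading=152.0°, groundspeed=206.0 kt
Leg 4: heading=341.8°, groundspeed=263.3 kt
Leg 5: heading=207.0°, groundspeed=203.6 kt

Leg 1: desired track 106.8°; wind correction +7.8° → command heading 114.6°, groundspeed 223.3 kt
Leg 2: desired track 146.0°; wind correction +4.9° → command heading 150.9°, groundspeed 206.4 kt
Leg 3: desired track 147.3°; wind correction +4.7° → command heading 152.0°, groundspeed 206.0 kt
Leg 4: desired track 344.4°; wind correction -2.6° → command heading 341.8°, groundspeed 263.3 kt
Leg 5: desired track 210.6°; wind correction -3.6° → command heading 207.0°, groundspeed 203.6 kt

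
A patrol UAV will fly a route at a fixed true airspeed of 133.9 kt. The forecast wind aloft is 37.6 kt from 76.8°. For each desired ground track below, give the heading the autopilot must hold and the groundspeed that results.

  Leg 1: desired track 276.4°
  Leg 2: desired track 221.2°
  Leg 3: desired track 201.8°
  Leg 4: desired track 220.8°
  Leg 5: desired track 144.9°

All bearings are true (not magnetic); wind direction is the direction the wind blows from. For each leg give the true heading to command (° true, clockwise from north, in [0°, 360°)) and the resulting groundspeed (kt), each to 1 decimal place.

Leg 1: desired track 276.4°; wind correction +5.4° → command heading 281.8°, groundspeed 168.7 kt
Leg 2: desired track 221.2°; wind correction -9.4° → command heading 211.8°, groundspeed 162.7 kt
Leg 3: desired track 201.8°; wind correction -13.3° → command heading 188.5°, groundspeed 151.9 kt
Leg 4: desired track 220.8°; wind correction -9.5° → command heading 211.3°, groundspeed 162.5 kt
Leg 5: desired track 144.9°; wind correction -15.1° → command heading 129.8°, groundspeed 115.3 kt

Leg 1: heading=281.8°, groundspeed=168.7 kt
Leg 2: heading=211.8°, groundspeed=162.7 kt
Leg 3: heading=188.5°, groundspeed=151.9 kt
Leg 4: heading=211.3°, groundspeed=162.5 kt
Leg 5: heading=129.8°, groundspeed=115.3 kt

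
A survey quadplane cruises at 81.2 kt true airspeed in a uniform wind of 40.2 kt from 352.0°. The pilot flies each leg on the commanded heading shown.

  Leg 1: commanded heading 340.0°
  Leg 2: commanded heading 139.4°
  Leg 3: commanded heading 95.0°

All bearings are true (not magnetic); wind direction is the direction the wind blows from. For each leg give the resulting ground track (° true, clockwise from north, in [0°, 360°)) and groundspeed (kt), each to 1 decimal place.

Leg 1: heading 340.0°; drift -11.3° → track 328.7°, groundspeed 42.7 kt
Leg 2: heading 139.4°; drift +10.7° → track 150.1°, groundspeed 117.1 kt
Leg 3: heading 95.0°; drift +23.5° → track 118.5°, groundspeed 98.4 kt

Leg 1: track=328.7°, groundspeed=42.7 kt
Leg 2: track=150.1°, groundspeed=117.1 kt
Leg 3: track=118.5°, groundspeed=98.4 kt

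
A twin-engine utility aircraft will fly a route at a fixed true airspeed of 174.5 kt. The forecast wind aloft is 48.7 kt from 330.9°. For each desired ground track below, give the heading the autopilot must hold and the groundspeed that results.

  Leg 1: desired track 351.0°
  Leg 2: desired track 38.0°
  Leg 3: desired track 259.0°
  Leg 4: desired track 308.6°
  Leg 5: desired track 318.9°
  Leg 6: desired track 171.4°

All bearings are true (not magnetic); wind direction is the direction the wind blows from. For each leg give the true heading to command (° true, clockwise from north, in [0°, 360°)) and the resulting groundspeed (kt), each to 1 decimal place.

Leg 1: desired track 351.0°; wind correction -5.5° → command heading 345.5°, groundspeed 128.0 kt
Leg 2: desired track 38.0°; wind correction -14.9° → command heading 23.1°, groundspeed 149.7 kt
Leg 3: desired track 259.0°; wind correction +15.4° → command heading 274.4°, groundspeed 153.1 kt
Leg 4: desired track 308.6°; wind correction +6.1° → command heading 314.7°, groundspeed 128.5 kt
Leg 5: desired track 318.9°; wind correction +3.3° → command heading 322.2°, groundspeed 126.6 kt
Leg 6: desired track 171.4°; wind correction +5.6° → command heading 177.0°, groundspeed 219.3 kt

Leg 1: heading=345.5°, groundspeed=128.0 kt
Leg 2: heading=23.1°, groundspeed=149.7 kt
Leg 3: heading=274.4°, groundspeed=153.1 kt
Leg 4: heading=314.7°, groundspeed=128.5 kt
Leg 5: heading=322.2°, groundspeed=126.6 kt
Leg 6: heading=177.0°, groundspeed=219.3 kt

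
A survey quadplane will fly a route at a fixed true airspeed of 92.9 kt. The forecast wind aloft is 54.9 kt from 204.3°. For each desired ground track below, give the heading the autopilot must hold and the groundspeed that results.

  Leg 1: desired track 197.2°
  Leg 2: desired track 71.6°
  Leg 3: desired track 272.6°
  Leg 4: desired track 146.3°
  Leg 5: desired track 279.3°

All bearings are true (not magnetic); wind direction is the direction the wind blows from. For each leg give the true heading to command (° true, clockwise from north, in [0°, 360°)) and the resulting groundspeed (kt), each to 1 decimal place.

Leg 1: desired track 197.2°; wind correction +4.2° → command heading 201.4°, groundspeed 38.2 kt
Leg 2: desired track 71.6°; wind correction +25.7° → command heading 97.3°, groundspeed 120.9 kt
Leg 3: desired track 272.6°; wind correction -33.3° → command heading 239.3°, groundspeed 57.3 kt
Leg 4: desired track 146.3°; wind correction +30.1° → command heading 176.4°, groundspeed 51.3 kt
Leg 5: desired track 279.3°; wind correction -34.8° → command heading 244.5°, groundspeed 62.1 kt

Leg 1: heading=201.4°, groundspeed=38.2 kt
Leg 2: heading=97.3°, groundspeed=120.9 kt
Leg 3: heading=239.3°, groundspeed=57.3 kt
Leg 4: heading=176.4°, groundspeed=51.3 kt
Leg 5: heading=244.5°, groundspeed=62.1 kt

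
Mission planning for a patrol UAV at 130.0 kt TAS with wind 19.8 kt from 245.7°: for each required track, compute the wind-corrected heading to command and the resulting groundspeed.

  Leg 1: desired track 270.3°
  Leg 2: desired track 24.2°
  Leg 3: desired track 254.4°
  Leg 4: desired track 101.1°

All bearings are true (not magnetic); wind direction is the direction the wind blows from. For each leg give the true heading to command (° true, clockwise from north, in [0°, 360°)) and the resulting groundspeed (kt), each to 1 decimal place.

Leg 1: desired track 270.3°; wind correction -3.6° → command heading 266.7°, groundspeed 111.7 kt
Leg 2: desired track 24.2°; wind correction -5.8° → command heading 18.4°, groundspeed 144.2 kt
Leg 3: desired track 254.4°; wind correction -1.3° → command heading 253.1°, groundspeed 110.4 kt
Leg 4: desired track 101.1°; wind correction +5.1° → command heading 106.2°, groundspeed 145.6 kt

Leg 1: heading=266.7°, groundspeed=111.7 kt
Leg 2: heading=18.4°, groundspeed=144.2 kt
Leg 3: heading=253.1°, groundspeed=110.4 kt
Leg 4: heading=106.2°, groundspeed=145.6 kt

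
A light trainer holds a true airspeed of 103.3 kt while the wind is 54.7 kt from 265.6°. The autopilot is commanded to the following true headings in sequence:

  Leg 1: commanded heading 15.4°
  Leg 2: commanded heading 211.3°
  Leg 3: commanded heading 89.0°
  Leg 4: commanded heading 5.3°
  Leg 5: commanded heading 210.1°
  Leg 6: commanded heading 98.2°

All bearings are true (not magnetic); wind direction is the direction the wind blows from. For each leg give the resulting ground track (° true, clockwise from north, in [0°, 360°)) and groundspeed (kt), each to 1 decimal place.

Leg 1: heading 15.4°; drift +22.9° → track 38.3°, groundspeed 132.3 kt
Leg 2: heading 211.3°; drift -31.9° → track 179.4°, groundspeed 84.1 kt
Leg 3: heading 89.0°; drift -1.2° → track 87.8°, groundspeed 157.9 kt
Leg 4: heading 5.3°; drift +25.6° → track 30.9°, groundspeed 124.8 kt
Leg 5: heading 210.1°; drift -31.9° → track 178.2°, groundspeed 85.2 kt
Leg 6: heading 98.2°; drift -4.4° → track 93.8°, groundspeed 157.1 kt

Leg 1: track=38.3°, groundspeed=132.3 kt
Leg 2: track=179.4°, groundspeed=84.1 kt
Leg 3: track=87.8°, groundspeed=157.9 kt
Leg 4: track=30.9°, groundspeed=124.8 kt
Leg 5: track=178.2°, groundspeed=85.2 kt
Leg 6: track=93.8°, groundspeed=157.1 kt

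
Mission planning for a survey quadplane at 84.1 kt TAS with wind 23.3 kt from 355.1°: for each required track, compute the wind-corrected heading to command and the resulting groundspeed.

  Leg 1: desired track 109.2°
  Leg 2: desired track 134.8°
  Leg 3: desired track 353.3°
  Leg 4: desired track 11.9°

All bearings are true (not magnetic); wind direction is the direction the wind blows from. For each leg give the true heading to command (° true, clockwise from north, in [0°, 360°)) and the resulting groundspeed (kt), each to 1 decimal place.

Leg 1: desired track 109.2°; wind correction -14.6° → command heading 94.6°, groundspeed 90.9 kt
Leg 2: desired track 134.8°; wind correction -10.3° → command heading 124.5°, groundspeed 100.5 kt
Leg 3: desired track 353.3°; wind correction +0.5° → command heading 353.8°, groundspeed 60.8 kt
Leg 4: desired track 11.9°; wind correction -4.6° → command heading 7.3°, groundspeed 61.5 kt

Leg 1: heading=94.6°, groundspeed=90.9 kt
Leg 2: heading=124.5°, groundspeed=100.5 kt
Leg 3: heading=353.8°, groundspeed=60.8 kt
Leg 4: heading=7.3°, groundspeed=61.5 kt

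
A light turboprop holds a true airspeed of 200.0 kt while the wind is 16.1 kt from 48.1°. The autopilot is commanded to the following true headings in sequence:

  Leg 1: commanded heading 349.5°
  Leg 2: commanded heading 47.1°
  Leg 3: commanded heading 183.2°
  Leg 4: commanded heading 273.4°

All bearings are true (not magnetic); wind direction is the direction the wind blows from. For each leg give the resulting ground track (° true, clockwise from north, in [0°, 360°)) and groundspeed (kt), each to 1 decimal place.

Leg 1: track=345.4°, groundspeed=192.1 kt
Leg 2: track=47.0°, groundspeed=183.9 kt
Leg 3: track=186.3°, groundspeed=211.7 kt
Leg 4: track=270.3°, groundspeed=211.6 kt

Leg 1: heading 349.5°; drift -4.1° → track 345.4°, groundspeed 192.1 kt
Leg 2: heading 47.1°; drift -0.1° → track 47.0°, groundspeed 183.9 kt
Leg 3: heading 183.2°; drift +3.1° → track 186.3°, groundspeed 211.7 kt
Leg 4: heading 273.4°; drift -3.1° → track 270.3°, groundspeed 211.6 kt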